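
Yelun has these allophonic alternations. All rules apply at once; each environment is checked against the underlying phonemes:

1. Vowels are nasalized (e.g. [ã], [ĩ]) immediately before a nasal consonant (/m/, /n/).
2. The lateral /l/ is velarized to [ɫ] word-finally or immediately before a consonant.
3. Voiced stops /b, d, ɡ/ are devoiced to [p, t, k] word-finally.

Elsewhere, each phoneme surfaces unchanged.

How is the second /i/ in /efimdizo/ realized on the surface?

/i/ — between /d/ and /z/; rule 1 does not apply here → [i].

[i]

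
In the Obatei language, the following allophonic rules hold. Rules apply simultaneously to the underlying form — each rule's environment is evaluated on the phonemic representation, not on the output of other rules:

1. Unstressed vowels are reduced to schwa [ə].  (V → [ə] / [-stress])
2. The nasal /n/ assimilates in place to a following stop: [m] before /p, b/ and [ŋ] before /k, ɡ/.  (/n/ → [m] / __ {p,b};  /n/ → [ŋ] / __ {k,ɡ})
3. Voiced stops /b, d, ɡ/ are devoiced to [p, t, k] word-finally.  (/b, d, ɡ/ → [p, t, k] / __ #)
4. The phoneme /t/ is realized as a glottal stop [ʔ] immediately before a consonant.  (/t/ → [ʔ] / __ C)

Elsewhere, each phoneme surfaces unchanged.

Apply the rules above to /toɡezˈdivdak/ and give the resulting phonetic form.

[təɡəzˈdivdək]

/t/ — word-initial; rule 4 does not apply here → [t].
/o/ — between /t/ and /ɡ/, in an unstressed syllable — surfaces as [ə] (rule 1).
/ɡ/ (between /o/ and /e/): rule 3 targets it, but not word-finally → unchanged [ɡ].
/e/ meets the environment for rule 1 (in an unstressed syllable) → [ə].
/d/ — between /z/ and /i/; rule 3 does not apply here → [d].
/i/ — between /d/ and /v/; rule 1 does not apply here → [i].
/d/ — between /v/ and /a/; rule 3 does not apply here → [d].
/a/ (between /d/ and /k/): in an unstressed syllable, so rule 1 applies → [ə].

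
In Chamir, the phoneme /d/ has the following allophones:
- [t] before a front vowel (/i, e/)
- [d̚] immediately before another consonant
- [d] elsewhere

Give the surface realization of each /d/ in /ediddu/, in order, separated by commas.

Occurrence 1 (position 2): before a front vowel (/i, e/) → [t].
Occurrence 2 (position 4): immediately before another consonant → [d̚].
Occurrence 3 (position 5): no conditioning environment matches → elsewhere allophone [d].

[t], [d̚], [d]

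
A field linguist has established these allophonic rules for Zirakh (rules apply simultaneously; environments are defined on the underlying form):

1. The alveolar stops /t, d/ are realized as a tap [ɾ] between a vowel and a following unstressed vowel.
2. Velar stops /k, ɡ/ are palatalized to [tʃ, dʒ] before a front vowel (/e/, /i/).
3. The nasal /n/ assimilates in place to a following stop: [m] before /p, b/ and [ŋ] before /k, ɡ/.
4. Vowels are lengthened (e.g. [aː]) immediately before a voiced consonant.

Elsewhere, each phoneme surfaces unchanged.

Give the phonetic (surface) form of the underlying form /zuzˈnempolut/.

[zuːzˈneːmpoːlut]

/z/ — not in any rule's target class → [z].
/u/ — between /z/ and /z/, before a voiced consonant — surfaces as [uː] (rule 4).
/z/ — not in any rule's target class → [z].
/n/ (between /z/ and /e/): rule 3 targets it, but not before a labial or velar stop → unchanged [n].
/e/ (between /n/ and /m/): before a voiced consonant, so rule 4 applies → [eː].
/m/ stays [m].
/p/ — not in any rule's target class → [p].
/o/ — between /p/ and /l/, before a voiced consonant — surfaces as [oː] (rule 4).
/l/ (between /o/ and /u/): no rule targets it → [l].
/u/ (between /l/ and /t/) is in the target of rule 4 but the environment (before a voiced consonant) is not met → [u].
/t/ (word-final) is in the target of rule 1 but the environment (between a vowel and a following unstressed vowel) is not met → [t].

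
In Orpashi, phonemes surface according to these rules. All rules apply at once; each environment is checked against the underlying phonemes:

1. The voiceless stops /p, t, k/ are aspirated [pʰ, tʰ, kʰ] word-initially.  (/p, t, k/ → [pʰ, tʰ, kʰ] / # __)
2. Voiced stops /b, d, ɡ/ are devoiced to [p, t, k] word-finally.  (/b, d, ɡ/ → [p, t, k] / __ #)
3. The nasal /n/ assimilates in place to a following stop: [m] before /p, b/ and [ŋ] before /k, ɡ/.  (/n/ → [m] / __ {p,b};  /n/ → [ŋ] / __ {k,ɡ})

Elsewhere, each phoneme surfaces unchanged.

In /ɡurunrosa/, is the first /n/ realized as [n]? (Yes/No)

/n/ (between /u/ and /r/): rule 3 targets it, but not before a labial or velar stop → unchanged [n].
The actual realization is [n], which matches [n].

Yes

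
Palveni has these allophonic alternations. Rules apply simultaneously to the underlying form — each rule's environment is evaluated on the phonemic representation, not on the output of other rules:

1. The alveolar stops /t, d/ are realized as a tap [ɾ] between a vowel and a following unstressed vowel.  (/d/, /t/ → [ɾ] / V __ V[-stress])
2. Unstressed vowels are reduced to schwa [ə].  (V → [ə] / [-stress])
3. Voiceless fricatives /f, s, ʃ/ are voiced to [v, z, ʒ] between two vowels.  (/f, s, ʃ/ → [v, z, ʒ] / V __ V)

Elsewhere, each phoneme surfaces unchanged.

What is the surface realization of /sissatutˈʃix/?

[səssəɾətˈʃix]

/s/ (word-initial) is in the target of rule 3 but the environment (between two vowels) is not met → [s].
Rule 2 applies to /i/ (between /s/ and /s/: in an unstressed syllable) → [ə].
/s/ (between /i/ and /s/) fails the environment for rule 3, so it stays [s].
/s/ (between /s/ and /a/): rule 3 targets it, but not between two vowels → unchanged [s].
Rule 2 applies to /a/ (between /s/ and /t/: in an unstressed syllable) → [ə].
Rule 1 applies to /t/ (between /a/ and /u/: between a vowel and a following unstressed vowel) → [ɾ].
/u/ (between /t/ and /t/) occurs in an unstressed syllable → [ə] by rule 2.
/t/ (between /u/ and /ʃ/) is in the target of rule 1 but the environment (between a vowel and a following unstressed vowel) is not met → [t].
/ʃ/ — between /t/ and /i/; rule 3 does not apply here → [ʃ].
/i/ (between /ʃ/ and /x/) is in the target of rule 2 but the environment (in an unstressed syllable) is not met → [i].
/x/ stays [x].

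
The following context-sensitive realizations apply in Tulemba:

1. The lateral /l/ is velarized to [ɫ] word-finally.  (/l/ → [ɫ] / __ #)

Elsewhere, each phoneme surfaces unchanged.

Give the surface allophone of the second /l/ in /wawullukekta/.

[l]

/l/ (between /l/ and /u/) is in the target of rule 1 but the environment (word-finally) is not met → [l].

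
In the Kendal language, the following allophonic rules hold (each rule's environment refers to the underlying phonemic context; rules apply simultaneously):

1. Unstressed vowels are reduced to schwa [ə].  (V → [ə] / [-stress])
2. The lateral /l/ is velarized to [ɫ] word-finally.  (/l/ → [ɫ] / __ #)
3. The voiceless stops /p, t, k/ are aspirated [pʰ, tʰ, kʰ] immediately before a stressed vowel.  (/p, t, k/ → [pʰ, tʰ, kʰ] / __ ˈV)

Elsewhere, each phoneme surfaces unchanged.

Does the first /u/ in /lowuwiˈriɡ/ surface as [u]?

/u/ — between /w/ and /w/, in an unstressed syllable — surfaces as [ə] (rule 1).
The actual realization is [ə], not [u].

No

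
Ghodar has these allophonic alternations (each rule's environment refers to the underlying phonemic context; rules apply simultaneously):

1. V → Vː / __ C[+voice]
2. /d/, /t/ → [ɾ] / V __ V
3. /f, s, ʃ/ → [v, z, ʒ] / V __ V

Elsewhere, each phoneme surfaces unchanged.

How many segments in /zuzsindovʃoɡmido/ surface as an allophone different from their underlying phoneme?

6

Segments that undergo a rule: /u/ → [uː] (rule 1); /i/ → [iː] (rule 1); /o/ → [oː] (rule 1); /o/ → [oː] (rule 1); /i/ → [iː] (rule 1); /d/ → [ɾ] (rule 2).
All other segments surface unchanged.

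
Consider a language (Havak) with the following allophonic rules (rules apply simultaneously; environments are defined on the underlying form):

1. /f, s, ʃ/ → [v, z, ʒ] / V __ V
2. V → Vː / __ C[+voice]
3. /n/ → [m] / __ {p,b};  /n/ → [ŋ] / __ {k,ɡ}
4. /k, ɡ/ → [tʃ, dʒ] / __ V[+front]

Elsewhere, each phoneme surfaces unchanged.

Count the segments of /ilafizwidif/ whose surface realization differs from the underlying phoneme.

Segments that undergo a rule: /i/ → [iː] (rule 2); /f/ → [v] (rule 1); /i/ → [iː] (rule 2); /i/ → [iː] (rule 2).
All other segments surface unchanged.

4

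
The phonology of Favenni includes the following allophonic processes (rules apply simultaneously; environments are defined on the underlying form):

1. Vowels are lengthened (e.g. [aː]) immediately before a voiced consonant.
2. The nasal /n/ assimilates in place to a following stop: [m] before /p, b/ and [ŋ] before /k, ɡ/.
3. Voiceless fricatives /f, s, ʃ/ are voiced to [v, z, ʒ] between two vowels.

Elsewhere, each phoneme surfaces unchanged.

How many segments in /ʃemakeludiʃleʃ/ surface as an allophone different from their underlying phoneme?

Segments that undergo a rule: /e/ → [eː] (rule 1); /e/ → [eː] (rule 1); /u/ → [uː] (rule 1).
All other segments surface unchanged.

3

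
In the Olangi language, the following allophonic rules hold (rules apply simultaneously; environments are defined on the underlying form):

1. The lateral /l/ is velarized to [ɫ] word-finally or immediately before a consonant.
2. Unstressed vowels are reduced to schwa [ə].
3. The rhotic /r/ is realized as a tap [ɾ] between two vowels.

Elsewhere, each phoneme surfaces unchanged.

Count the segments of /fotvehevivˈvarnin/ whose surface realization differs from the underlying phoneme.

Segments that undergo a rule: /o/ → [ə] (rule 2); /e/ → [ə] (rule 2); /e/ → [ə] (rule 2); /i/ → [ə] (rule 2); /i/ → [ə] (rule 2).
All other segments surface unchanged.

5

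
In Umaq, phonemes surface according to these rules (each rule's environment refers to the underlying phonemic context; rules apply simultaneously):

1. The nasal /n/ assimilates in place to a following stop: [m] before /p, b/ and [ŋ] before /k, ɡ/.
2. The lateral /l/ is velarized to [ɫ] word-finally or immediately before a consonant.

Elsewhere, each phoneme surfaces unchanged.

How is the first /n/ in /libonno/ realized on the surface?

/n/ (between /o/ and /n/) is in the target of rule 1 but the environment (before a labial or velar stop) is not met → [n].

[n]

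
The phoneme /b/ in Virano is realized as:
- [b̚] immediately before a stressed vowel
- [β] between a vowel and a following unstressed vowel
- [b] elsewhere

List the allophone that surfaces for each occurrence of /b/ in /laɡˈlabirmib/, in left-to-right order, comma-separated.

Occurrence 1 (position 6): between a vowel and a following unstressed vowel → [β].
Occurrence 2 (position 11): no conditioning environment matches → elsewhere allophone [b].

[β], [b]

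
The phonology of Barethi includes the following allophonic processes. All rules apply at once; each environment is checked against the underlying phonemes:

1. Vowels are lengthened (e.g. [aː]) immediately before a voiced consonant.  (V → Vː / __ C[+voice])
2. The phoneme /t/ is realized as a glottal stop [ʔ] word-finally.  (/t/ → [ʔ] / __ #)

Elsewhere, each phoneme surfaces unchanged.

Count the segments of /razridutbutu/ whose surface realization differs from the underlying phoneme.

2

Segments that undergo a rule: /a/ → [aː] (rule 1); /i/ → [iː] (rule 1).
All other segments surface unchanged.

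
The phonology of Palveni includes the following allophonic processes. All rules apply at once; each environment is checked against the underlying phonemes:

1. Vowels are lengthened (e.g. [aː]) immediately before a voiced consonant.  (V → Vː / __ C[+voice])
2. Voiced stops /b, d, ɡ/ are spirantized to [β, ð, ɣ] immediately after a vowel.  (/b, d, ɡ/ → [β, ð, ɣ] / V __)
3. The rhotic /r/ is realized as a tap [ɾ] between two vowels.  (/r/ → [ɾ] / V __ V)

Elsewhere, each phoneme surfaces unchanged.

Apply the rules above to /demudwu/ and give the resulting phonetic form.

[deːmuːðwu]

/d/ (word-initial) fails the environment for rule 2, so it stays [d].
Rule 1 applies to /e/ (between /d/ and /m/: before a voiced consonant) → [eː].
/u/ (between /m/ and /d/) occurs before a voiced consonant → [uː] by rule 1.
/d/ (between /u/ and /w/) occurs immediately after a vowel → [ð] by rule 2.
/u/ (word-final): rule 1 targets it, but not before a voiced consonant → unchanged [u].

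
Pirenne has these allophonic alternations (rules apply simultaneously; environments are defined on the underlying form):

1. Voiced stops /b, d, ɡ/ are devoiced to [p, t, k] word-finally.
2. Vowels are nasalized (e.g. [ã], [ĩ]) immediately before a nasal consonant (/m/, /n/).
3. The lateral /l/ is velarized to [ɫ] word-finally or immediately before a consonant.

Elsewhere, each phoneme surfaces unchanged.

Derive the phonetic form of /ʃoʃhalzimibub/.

/ʃ/ (word-initial) is unaffected → [ʃ].
/o/ — between /ʃ/ and /ʃ/; rule 2 does not apply here → [o].
/ʃ/ stays [ʃ].
/h/ (between /ʃ/ and /a/): no rule targets it → [h].
/a/ (between /h/ and /l/) is in the target of rule 2 but the environment (before a nasal consonant) is not met → [a].
/l/ meets the environment for rule 3 (word-finally or immediately before a consonant) → [ɫ].
/z/ — not in any rule's target class → [z].
/i/ (between /z/ and /m/): before a nasal consonant, so rule 2 applies → [ĩ].
/m/ stays [m].
/i/ (between /m/ and /b/): rule 2 targets it, but not before a nasal consonant → unchanged [i].
/b/ (between /i/ and /u/): rule 1 targets it, but not word-finally → unchanged [b].
/u/ (between /b/ and /b/) is in the target of rule 2 but the environment (before a nasal consonant) is not met → [u].
/b/ — word-final, word-finally — surfaces as [p] (rule 1).

[ʃoʃhaɫzĩmibup]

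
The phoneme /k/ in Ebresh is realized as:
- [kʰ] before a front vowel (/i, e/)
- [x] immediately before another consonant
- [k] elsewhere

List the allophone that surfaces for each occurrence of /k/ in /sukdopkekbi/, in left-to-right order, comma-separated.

Occurrence 1 (position 3): immediately before another consonant → [x].
Occurrence 2 (position 7): before a front vowel (/i, e/) → [kʰ].
Occurrence 3 (position 9): immediately before another consonant → [x].

[x], [kʰ], [x]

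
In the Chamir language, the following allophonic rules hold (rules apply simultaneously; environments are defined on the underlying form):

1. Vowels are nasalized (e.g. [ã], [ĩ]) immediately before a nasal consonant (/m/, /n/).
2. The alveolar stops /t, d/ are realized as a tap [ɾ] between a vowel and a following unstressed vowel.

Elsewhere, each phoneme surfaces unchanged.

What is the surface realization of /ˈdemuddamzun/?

/d/ (word-initial) fails the environment for rule 2, so it stays [d].
/e/ meets the environment for rule 1 (before a nasal consonant) → [ẽ].
/u/ (between /m/ and /d/) fails the environment for rule 1, so it stays [u].
/d/ (between /u/ and /d/): rule 2 targets it, but not between a vowel and a following unstressed vowel → unchanged [d].
/d/ (between /d/ and /a/) fails the environment for rule 2, so it stays [d].
/a/ — between /d/ and /m/, before a nasal consonant — surfaces as [ã] (rule 1).
/u/ — between /z/ and /n/, before a nasal consonant — surfaces as [ũ] (rule 1).

[ˈdẽmuddãmzũn]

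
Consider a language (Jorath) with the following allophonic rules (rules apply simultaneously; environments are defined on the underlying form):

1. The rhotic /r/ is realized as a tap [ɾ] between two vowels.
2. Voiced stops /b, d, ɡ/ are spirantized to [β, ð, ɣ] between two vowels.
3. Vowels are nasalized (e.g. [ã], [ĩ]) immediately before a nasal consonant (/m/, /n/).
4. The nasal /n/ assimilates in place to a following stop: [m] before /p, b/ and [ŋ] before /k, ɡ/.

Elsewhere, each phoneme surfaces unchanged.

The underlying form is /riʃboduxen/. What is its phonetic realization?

[riʃboðuxẽn]

/r/ — word-initial; rule 1 does not apply here → [r].
/i/ (between /r/ and /ʃ/) is in the target of rule 3 but the environment (before a nasal consonant) is not met → [i].
/ʃ/ stays [ʃ].
/b/ (between /ʃ/ and /o/): rule 2 targets it, but not between two vowels → unchanged [b].
/o/ (between /b/ and /d/) is in the target of rule 3 but the environment (before a nasal consonant) is not met → [o].
/d/ (between /o/ and /u/) occurs between two vowels → [ð] by rule 2.
/u/ (between /d/ and /x/) fails the environment for rule 3, so it stays [u].
/x/ stays [x].
/e/ — between /x/ and /n/, before a nasal consonant — surfaces as [ẽ] (rule 3).
/n/ (word-final) is in the target of rule 4 but the environment (before a labial or velar stop) is not met → [n].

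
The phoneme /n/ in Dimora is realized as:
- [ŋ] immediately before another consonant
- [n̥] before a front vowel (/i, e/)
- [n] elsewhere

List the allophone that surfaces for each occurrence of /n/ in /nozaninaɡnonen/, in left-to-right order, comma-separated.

Occurrence 1 (position 1): no conditioning environment matches → elsewhere allophone [n].
Occurrence 2 (position 5): before a front vowel (/i, e/) → [n̥].
Occurrence 3 (position 7): no conditioning environment matches → elsewhere allophone [n].
Occurrence 4 (position 10): no conditioning environment matches → elsewhere allophone [n].
Occurrence 5 (position 12): before a front vowel (/i, e/) → [n̥].
Occurrence 6 (position 14): no conditioning environment matches → elsewhere allophone [n].

[n], [n̥], [n], [n], [n̥], [n]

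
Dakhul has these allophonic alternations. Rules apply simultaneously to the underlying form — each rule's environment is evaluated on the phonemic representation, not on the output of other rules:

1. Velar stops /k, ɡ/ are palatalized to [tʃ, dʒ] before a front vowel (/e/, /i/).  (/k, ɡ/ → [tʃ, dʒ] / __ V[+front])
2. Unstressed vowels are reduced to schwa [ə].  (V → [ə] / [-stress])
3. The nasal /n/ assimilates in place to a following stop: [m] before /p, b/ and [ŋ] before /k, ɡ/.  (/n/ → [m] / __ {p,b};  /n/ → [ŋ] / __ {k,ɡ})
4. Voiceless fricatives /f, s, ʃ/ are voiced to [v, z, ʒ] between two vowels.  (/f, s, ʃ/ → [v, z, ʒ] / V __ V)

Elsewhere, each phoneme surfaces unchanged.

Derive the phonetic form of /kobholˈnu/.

[kəbhəlˈnu]

/k/ (word-initial): rule 1 targets it, but not before a front vowel → unchanged [k].
/o/ (between /k/ and /b/): in an unstressed syllable, so rule 2 applies → [ə].
/b/ (between /o/ and /h/) is unaffected → [b].
/h/ stays [h].
/o/ — between /h/ and /l/, in an unstressed syllable — surfaces as [ə] (rule 2).
/l/ stays [l].
/n/ (between /l/ and /u/) fails the environment for rule 3, so it stays [n].
/u/ (word-final): rule 2 targets it, but not in an unstressed syllable → unchanged [u].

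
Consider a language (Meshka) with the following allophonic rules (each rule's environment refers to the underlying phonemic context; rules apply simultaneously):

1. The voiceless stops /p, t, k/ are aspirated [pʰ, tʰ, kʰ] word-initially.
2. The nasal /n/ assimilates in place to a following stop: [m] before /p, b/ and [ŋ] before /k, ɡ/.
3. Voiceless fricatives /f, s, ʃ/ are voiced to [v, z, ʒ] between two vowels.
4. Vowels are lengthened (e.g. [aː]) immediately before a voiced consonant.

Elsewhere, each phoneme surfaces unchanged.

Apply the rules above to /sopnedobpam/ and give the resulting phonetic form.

/s/ — word-initial; rule 3 does not apply here → [s].
/o/ (between /s/ and /p/): rule 4 targets it, but not before a voiced consonant → unchanged [o].
/p/ (between /o/ and /n/) is in the target of rule 1 but the environment (word-initially) is not met → [p].
/n/ — between /p/ and /e/; rule 2 does not apply here → [n].
/e/ (between /n/ and /d/): before a voiced consonant, so rule 4 applies → [eː].
/d/ (between /e/ and /o/): no rule targets it → [d].
Rule 4 applies to /o/ (between /d/ and /b/: before a voiced consonant) → [oː].
/b/ — not in any rule's target class → [b].
/p/ (between /b/ and /a/): rule 1 targets it, but not word-initially → unchanged [p].
Rule 4 applies to /a/ (between /p/ and /m/: before a voiced consonant) → [aː].
/m/ (word-final) is unaffected → [m].

[sopneːdoːbpaːm]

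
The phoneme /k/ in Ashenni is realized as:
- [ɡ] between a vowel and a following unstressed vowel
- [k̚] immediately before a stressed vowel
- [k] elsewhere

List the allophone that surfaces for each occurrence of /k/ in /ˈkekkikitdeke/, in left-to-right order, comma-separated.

[k̚], [k], [k], [ɡ], [ɡ]

Occurrence 1 (position 1): immediately before a stressed vowel → [k̚].
Occurrence 2 (position 3): no conditioning environment matches → elsewhere allophone [k].
Occurrence 3 (position 4): no conditioning environment matches → elsewhere allophone [k].
Occurrence 4 (position 6): between a vowel and a following unstressed vowel → [ɡ].
Occurrence 5 (position 11): between a vowel and a following unstressed vowel → [ɡ].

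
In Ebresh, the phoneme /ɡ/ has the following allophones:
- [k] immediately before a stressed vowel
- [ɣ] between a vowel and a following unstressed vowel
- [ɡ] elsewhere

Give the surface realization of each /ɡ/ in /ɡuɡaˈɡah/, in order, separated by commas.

Occurrence 1 (position 1): no conditioning environment matches → elsewhere allophone [ɡ].
Occurrence 2 (position 3): between a vowel and a following unstressed vowel → [ɣ].
Occurrence 3 (position 5): immediately before a stressed vowel → [k].

[ɡ], [ɣ], [k]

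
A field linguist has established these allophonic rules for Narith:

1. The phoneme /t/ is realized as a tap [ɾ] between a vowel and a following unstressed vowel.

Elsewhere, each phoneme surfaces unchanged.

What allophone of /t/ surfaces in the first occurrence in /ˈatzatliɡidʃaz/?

/t/ (between /a/ and /z/) is in the target of rule 1 but the environment (between a vowel and a following unstressed vowel) is not met → [t].

[t]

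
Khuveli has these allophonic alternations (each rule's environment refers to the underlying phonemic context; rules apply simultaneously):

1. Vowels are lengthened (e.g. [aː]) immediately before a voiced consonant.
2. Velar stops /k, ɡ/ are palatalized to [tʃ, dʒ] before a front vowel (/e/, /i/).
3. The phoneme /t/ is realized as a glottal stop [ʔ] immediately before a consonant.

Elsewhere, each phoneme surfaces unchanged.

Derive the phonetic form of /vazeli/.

[vaːzeːli]

/a/ meets the environment for rule 1 (before a voiced consonant) → [aː].
/e/ (between /z/ and /l/): before a voiced consonant, so rule 1 applies → [eː].
/i/ (word-final) is in the target of rule 1 but the environment (before a voiced consonant) is not met → [i].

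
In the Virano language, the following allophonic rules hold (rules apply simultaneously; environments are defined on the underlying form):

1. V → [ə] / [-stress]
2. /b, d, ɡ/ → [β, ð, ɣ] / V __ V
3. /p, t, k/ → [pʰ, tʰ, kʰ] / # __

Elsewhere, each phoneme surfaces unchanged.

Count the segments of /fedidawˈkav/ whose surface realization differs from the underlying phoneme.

Segments that undergo a rule: /e/ → [ə] (rule 1); /d/ → [ð] (rule 2); /i/ → [ə] (rule 1); /d/ → [ð] (rule 2); /a/ → [ə] (rule 1).
All other segments surface unchanged.

5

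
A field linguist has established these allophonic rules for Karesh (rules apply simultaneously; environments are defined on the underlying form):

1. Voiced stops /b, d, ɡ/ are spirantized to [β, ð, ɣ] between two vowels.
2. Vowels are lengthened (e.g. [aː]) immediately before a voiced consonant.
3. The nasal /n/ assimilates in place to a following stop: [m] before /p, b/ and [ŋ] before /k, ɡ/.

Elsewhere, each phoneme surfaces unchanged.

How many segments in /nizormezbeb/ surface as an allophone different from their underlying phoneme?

Segments that undergo a rule: /i/ → [iː] (rule 2); /o/ → [oː] (rule 2); /e/ → [eː] (rule 2); /e/ → [eː] (rule 2).
All other segments surface unchanged.

4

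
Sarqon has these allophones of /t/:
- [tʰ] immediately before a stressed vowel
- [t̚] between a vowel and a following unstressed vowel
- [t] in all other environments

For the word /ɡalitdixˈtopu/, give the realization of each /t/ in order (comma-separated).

[t], [tʰ]

Occurrence 1 (position 5): no conditioning environment matches → elsewhere allophone [t].
Occurrence 2 (position 9): immediately before a stressed vowel → [tʰ].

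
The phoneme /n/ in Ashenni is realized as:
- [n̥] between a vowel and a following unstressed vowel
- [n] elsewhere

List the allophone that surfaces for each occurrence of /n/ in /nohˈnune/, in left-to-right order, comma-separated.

[n], [n], [n̥]

Occurrence 1 (position 1): no conditioning environment matches → elsewhere allophone [n].
Occurrence 2 (position 4): no conditioning environment matches → elsewhere allophone [n].
Occurrence 3 (position 6): between a vowel and a following unstressed vowel → [n̥].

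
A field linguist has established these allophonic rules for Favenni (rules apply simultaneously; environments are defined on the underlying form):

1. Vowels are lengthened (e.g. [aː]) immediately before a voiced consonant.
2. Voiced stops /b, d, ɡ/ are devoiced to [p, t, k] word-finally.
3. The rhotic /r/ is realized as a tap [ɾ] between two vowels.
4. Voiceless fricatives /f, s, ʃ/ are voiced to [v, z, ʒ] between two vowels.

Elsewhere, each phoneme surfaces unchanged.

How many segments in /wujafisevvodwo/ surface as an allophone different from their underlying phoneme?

5

Segments that undergo a rule: /u/ → [uː] (rule 1); /f/ → [v] (rule 4); /s/ → [z] (rule 4); /e/ → [eː] (rule 1); /o/ → [oː] (rule 1).
All other segments surface unchanged.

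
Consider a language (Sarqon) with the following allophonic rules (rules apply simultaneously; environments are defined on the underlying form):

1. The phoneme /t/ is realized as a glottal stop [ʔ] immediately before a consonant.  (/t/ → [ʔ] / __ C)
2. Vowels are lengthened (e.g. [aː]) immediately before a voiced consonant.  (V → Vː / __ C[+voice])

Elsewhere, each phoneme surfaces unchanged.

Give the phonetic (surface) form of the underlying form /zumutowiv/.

/z/ (word-initial): no rule targets it → [z].
/u/ — between /z/ and /m/, before a voiced consonant — surfaces as [uː] (rule 2).
/m/ (between /u/ and /u/) is unaffected → [m].
/u/ (between /m/ and /t/): rule 2 targets it, but not before a voiced consonant → unchanged [u].
/t/ (between /u/ and /o/) is in the target of rule 1 but the environment (immediately before a consonant) is not met → [t].
Rule 2 applies to /o/ (between /t/ and /w/: before a voiced consonant) → [oː].
/w/ — not in any rule's target class → [w].
/i/ — between /w/ and /v/, before a voiced consonant — surfaces as [iː] (rule 2).
/v/ — not in any rule's target class → [v].

[zuːmutoːwiːv]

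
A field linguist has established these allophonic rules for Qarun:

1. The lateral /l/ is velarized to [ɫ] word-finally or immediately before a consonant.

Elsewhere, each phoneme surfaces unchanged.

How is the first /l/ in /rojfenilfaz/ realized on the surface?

/l/ (between /i/ and /f/): word-finally or immediately before a consonant, so rule 1 applies → [ɫ].

[ɫ]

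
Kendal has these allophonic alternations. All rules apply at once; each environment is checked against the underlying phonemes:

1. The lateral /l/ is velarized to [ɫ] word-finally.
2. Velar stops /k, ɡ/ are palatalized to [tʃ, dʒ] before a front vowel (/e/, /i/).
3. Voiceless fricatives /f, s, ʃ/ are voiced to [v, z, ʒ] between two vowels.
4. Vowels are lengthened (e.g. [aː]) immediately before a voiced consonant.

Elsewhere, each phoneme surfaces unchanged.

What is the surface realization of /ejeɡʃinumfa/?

/e/ (word-initial): before a voiced consonant, so rule 4 applies → [eː].
/j/ (between /e/ and /e/) is unaffected → [j].
/e/ (between /j/ and /ɡ/): before a voiced consonant, so rule 4 applies → [eː].
/ɡ/ (between /e/ and /ʃ/) fails the environment for rule 2, so it stays [ɡ].
/ʃ/ (between /ɡ/ and /i/): rule 3 targets it, but not between two vowels → unchanged [ʃ].
/i/ (between /ʃ/ and /n/): before a voiced consonant, so rule 4 applies → [iː].
/n/ stays [n].
/u/ — between /n/ and /m/, before a voiced consonant — surfaces as [uː] (rule 4).
/m/ — not in any rule's target class → [m].
/f/ (between /m/ and /a/): rule 3 targets it, but not between two vowels → unchanged [f].
/a/ — word-final; rule 4 does not apply here → [a].

[eːjeːɡʃiːnuːmfa]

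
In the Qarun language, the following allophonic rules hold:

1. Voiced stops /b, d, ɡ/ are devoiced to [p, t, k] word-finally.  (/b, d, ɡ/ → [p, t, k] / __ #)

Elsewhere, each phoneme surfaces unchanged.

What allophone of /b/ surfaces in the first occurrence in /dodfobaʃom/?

[b]

/b/ (between /o/ and /a/): rule 1 targets it, but not word-finally → unchanged [b].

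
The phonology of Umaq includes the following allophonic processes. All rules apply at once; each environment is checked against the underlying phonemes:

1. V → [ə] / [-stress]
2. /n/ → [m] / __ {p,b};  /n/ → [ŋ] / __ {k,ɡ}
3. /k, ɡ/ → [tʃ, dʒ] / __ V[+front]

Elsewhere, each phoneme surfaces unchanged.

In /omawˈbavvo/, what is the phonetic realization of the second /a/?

[a]

/a/ (between /b/ and /v/) fails the environment for rule 1, so it stays [a].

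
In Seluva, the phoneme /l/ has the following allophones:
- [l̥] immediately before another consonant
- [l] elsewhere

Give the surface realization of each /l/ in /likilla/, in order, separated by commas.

[l], [l̥], [l]

Occurrence 1 (position 1): no conditioning environment matches → elsewhere allophone [l].
Occurrence 2 (position 5): immediately before another consonant → [l̥].
Occurrence 3 (position 6): no conditioning environment matches → elsewhere allophone [l].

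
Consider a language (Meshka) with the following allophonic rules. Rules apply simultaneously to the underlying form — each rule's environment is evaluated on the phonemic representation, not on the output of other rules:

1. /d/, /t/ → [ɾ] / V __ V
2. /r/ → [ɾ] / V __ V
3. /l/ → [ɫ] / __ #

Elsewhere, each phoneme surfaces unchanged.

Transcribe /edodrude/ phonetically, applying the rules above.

[eɾodruɾe]

/e/ stays [e].
/d/ meets the environment for rule 1 (between two vowels) → [ɾ].
/o/ stays [o].
/d/ (between /o/ and /r/) fails the environment for rule 1, so it stays [d].
/r/ (between /d/ and /u/) is in the target of rule 2 but the environment (between two vowels) is not met → [r].
/u/ — not in any rule's target class → [u].
/d/ — between /u/ and /e/, between two vowels — surfaces as [ɾ] (rule 1).
/e/ stays [e].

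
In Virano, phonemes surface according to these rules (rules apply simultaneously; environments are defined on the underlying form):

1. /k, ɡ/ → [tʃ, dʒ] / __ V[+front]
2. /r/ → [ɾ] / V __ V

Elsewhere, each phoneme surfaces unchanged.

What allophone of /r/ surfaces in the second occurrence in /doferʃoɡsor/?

[r]

/r/ (word-final) fails the environment for rule 2, so it stays [r].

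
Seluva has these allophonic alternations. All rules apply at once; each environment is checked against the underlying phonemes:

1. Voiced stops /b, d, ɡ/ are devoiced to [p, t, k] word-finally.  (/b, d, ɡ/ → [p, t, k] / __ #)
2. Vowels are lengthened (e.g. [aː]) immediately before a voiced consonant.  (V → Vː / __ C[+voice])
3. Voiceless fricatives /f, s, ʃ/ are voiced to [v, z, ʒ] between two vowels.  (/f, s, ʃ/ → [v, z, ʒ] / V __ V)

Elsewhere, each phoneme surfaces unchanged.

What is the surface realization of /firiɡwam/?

[fiːriːɡwaːm]

/f/ (word-initial): rule 3 targets it, but not between two vowels → unchanged [f].
/i/ (between /f/ and /r/) occurs before a voiced consonant → [iː] by rule 2.
/r/ stays [r].
/i/ meets the environment for rule 2 (before a voiced consonant) → [iː].
/ɡ/ (between /i/ and /w/) fails the environment for rule 1, so it stays [ɡ].
/w/ (between /ɡ/ and /a/) is unaffected → [w].
/a/ meets the environment for rule 2 (before a voiced consonant) → [aː].
/m/ (word-final): no rule targets it → [m].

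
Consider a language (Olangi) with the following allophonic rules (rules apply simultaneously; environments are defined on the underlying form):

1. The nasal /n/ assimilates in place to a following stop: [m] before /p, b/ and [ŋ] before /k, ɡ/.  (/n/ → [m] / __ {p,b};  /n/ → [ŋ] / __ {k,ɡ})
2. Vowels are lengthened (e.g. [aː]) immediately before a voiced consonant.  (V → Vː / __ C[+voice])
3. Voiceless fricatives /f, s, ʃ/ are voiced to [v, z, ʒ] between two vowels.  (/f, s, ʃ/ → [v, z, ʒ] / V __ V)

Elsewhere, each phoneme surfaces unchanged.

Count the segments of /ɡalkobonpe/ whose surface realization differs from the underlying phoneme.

4

Segments that undergo a rule: /a/ → [aː] (rule 2); /o/ → [oː] (rule 2); /o/ → [oː] (rule 2); /n/ → [m] (rule 1).
All other segments surface unchanged.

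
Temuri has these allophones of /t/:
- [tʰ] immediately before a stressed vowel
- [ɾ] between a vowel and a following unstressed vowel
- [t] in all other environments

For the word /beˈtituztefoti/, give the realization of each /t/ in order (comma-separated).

Occurrence 1 (position 3): immediately before a stressed vowel → [tʰ].
Occurrence 2 (position 5): between a vowel and an unstressed vowel → [ɾ].
Occurrence 3 (position 8): no conditioning environment matches → elsewhere allophone [t].
Occurrence 4 (position 12): between a vowel and an unstressed vowel → [ɾ].

[tʰ], [ɾ], [t], [ɾ]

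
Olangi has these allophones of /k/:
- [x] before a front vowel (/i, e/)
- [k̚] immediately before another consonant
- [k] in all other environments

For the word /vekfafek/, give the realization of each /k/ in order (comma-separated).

Occurrence 1 (position 3): immediately before another consonant → [k̚].
Occurrence 2 (position 8): no conditioning environment matches → elsewhere allophone [k].

[k̚], [k]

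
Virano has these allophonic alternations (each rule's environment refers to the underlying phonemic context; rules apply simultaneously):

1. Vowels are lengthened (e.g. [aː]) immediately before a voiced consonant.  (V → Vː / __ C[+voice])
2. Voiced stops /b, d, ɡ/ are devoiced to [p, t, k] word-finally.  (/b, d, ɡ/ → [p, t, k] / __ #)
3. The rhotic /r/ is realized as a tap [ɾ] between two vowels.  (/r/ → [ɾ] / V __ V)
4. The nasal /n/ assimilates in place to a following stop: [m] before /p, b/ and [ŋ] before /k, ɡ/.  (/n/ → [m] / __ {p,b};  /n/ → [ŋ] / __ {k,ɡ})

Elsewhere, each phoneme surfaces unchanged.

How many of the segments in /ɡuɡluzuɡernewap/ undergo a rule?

Segments that undergo a rule: /u/ → [uː] (rule 1); /u/ → [uː] (rule 1); /u/ → [uː] (rule 1); /e/ → [eː] (rule 1); /e/ → [eː] (rule 1).
All other segments surface unchanged.

5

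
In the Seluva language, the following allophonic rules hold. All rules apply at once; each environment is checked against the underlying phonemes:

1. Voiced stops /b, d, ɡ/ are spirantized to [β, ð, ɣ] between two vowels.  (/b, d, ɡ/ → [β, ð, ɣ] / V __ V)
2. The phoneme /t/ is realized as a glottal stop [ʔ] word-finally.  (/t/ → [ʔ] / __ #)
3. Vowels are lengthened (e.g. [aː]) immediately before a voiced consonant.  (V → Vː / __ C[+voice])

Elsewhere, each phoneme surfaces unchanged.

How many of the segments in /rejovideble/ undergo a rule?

Segments that undergo a rule: /e/ → [eː] (rule 3); /o/ → [oː] (rule 3); /i/ → [iː] (rule 3); /d/ → [ð] (rule 1); /e/ → [eː] (rule 3).
All other segments surface unchanged.

5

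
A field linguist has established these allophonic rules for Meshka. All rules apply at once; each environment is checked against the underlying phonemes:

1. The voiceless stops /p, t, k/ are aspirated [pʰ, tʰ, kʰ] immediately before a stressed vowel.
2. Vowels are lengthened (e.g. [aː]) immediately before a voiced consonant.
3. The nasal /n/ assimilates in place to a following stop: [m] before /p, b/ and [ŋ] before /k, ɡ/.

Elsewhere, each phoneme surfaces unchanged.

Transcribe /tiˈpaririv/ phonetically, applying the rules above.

/t/ (word-initial) fails the environment for rule 1, so it stays [t].
/i/ (between /t/ and /p/): rule 2 targets it, but not before a voiced consonant → unchanged [i].
/p/ (between /i/ and /a/) occurs immediately before a stressed vowel → [pʰ] by rule 1.
/a/ (between /p/ and /r/) occurs before a voiced consonant → [aː] by rule 2.
/r/ (between /a/ and /i/): no rule targets it → [r].
/i/ (between /r/ and /r/): before a voiced consonant, so rule 2 applies → [iː].
/r/ (between /i/ and /i/): no rule targets it → [r].
/i/ (between /r/ and /v/) occurs before a voiced consonant → [iː] by rule 2.
/v/ (word-final): no rule targets it → [v].

[tiˈpʰaːriːriːv]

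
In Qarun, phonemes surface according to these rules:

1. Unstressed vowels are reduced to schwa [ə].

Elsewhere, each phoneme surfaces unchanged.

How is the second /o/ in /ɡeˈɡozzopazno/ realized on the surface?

[ə]

Rule 1 applies to /o/ (between /z/ and /p/: in an unstressed syllable) → [ə].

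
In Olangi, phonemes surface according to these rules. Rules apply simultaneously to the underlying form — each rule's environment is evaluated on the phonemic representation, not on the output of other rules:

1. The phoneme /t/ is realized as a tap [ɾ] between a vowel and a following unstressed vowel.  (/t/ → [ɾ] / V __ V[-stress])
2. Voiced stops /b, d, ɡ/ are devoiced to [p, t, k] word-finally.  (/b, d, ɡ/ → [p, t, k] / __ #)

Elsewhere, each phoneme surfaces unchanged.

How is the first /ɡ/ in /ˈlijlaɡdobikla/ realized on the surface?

[ɡ]

/ɡ/ (between /a/ and /d/) fails the environment for rule 2, so it stays [ɡ].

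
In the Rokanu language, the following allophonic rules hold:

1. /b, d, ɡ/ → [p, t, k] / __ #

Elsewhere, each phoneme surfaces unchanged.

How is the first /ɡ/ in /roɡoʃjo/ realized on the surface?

/ɡ/ — between /o/ and /o/; rule 1 does not apply here → [ɡ].

[ɡ]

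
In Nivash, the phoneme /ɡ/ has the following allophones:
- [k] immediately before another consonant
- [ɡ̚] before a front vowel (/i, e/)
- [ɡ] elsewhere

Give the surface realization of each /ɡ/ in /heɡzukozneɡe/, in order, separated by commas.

[k], [ɡ̚]

Occurrence 1 (position 3): immediately before another consonant → [k].
Occurrence 2 (position 11): before a front vowel (/i, e/) → [ɡ̚].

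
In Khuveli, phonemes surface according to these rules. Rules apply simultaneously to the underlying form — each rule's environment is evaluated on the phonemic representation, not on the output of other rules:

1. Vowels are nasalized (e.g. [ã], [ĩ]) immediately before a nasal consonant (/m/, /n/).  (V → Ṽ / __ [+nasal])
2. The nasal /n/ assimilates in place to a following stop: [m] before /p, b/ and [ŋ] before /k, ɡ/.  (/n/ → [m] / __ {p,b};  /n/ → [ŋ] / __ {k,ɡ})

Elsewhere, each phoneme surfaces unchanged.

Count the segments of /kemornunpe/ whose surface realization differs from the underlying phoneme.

Segments that undergo a rule: /e/ → [ẽ] (rule 1); /u/ → [ũ] (rule 1); /n/ → [m] (rule 2).
All other segments surface unchanged.

3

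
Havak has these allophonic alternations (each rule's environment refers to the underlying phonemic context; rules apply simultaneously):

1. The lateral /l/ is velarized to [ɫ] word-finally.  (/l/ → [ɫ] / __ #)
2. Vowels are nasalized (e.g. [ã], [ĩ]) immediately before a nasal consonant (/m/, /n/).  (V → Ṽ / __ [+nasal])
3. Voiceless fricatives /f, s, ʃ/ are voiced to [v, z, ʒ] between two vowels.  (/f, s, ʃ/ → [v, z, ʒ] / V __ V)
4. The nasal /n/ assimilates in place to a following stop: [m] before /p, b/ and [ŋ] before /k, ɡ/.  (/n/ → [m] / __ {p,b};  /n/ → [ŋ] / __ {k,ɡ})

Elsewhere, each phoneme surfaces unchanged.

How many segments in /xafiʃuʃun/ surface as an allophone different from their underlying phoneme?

Segments that undergo a rule: /f/ → [v] (rule 3); /ʃ/ → [ʒ] (rule 3); /ʃ/ → [ʒ] (rule 3); /u/ → [ũ] (rule 2).
All other segments surface unchanged.

4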